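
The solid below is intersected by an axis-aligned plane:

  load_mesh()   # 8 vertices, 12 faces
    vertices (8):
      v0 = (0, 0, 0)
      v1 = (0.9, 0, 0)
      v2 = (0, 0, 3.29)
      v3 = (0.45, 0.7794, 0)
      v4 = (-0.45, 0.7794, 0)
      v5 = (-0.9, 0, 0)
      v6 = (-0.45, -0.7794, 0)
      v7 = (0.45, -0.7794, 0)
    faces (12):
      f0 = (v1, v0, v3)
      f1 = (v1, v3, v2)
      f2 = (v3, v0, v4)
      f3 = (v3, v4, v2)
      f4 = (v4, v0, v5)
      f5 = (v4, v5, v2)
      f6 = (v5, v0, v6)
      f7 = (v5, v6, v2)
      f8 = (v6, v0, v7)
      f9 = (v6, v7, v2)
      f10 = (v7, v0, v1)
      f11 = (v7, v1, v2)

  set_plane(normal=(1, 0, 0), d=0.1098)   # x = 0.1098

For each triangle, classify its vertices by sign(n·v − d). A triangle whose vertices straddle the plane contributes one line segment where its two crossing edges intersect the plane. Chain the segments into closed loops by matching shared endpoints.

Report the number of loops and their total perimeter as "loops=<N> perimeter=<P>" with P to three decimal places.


Straddling triangles (8 of 12):
  (v1,v0,v3) [+-+] → (0.1098, 0, 0)–(0.1098, 0.190174, 0)  len=0.1902
  (v1,v3,v2) [++-] → (0.1098, 0.190174, 2.48724)–(0.1098, 0, 2.88862)  len=0.4442
  (v3,v0,v4) [+--] → (0.1098, 0.190174, 0)–(0.1098, 0.7794, 0)  len=0.5892
  (v3,v4,v2) [+--] → (0.1098, 0.7794, 0)–(0.1098, 0.190174, 2.48724)  len=2.5561
  (v6,v0,v7) [--+] → (0.1098, -0.190174, 0)–(0.1098, -0.7794, 0)  len=0.5892
  (v6,v7,v2) [-+-] → (0.1098, -0.7794, 0)–(0.1098, -0.190174, 2.48724)  len=2.5561
  (v7,v0,v1) [+-+] → (0.1098, -0.190174, 0)–(0.1098, 0, 0)  len=0.1902
  (v7,v1,v2) [++-] → (0.1098, 0, 2.88862)–(0.1098, -0.190174, 2.48724)  len=0.4442

Chained into 1 loop(s):
  loop 1: 8 segments, perimeter = 7.5593
Total perimeter = 7.559

loops=1 perimeter=7.559


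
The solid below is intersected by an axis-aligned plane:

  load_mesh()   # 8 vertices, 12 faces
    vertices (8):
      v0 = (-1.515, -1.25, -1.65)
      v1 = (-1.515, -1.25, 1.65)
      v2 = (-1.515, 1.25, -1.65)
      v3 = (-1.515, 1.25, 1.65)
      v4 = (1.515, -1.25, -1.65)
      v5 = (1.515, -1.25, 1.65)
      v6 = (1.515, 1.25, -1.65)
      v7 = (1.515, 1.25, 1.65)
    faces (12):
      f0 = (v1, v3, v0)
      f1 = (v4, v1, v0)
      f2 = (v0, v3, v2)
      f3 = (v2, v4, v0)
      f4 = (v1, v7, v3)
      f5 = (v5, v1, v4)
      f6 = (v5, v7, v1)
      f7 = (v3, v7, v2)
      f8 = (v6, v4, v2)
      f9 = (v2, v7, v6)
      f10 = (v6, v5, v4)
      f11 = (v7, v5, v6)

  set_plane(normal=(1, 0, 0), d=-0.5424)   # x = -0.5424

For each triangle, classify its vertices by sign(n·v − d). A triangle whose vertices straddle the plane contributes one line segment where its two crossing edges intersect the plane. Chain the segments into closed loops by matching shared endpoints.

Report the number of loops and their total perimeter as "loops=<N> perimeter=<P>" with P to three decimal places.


loops=1 perimeter=11.600

Straddling triangles (8 of 12):
  (v4,v1,v0) [+--] → (-0.5424, -1.25, 0.590733)–(-0.5424, -1.25, -1.65)  len=2.2407
  (v2,v4,v0) [-+-] → (-0.5424, 0.447525, -1.65)–(-0.5424, -1.25, -1.65)  len=1.6975
  (v1,v7,v3) [-+-] → (-0.5424, -0.447525, 1.65)–(-0.5424, 1.25, 1.65)  len=1.6975
  (v5,v1,v4) [+-+] → (-0.5424, -1.25, 1.65)–(-0.5424, -1.25, 0.590733)  len=1.0593
  (v5,v7,v1) [++-] → (-0.5424, -0.447525, 1.65)–(-0.5424, -1.25, 1.65)  len=0.8025
  (v3,v7,v2) [-+-] → (-0.5424, 1.25, 1.65)–(-0.5424, 1.25, -0.590733)  len=2.2407
  (v6,v4,v2) [++-] → (-0.5424, 0.447525, -1.65)–(-0.5424, 1.25, -1.65)  len=0.8025
  (v2,v7,v6) [-++] → (-0.5424, 1.25, -0.590733)–(-0.5424, 1.25, -1.65)  len=1.0593

Chained into 1 loop(s):
  loop 1: 8 segments, perimeter = 11.6000
Total perimeter = 11.600


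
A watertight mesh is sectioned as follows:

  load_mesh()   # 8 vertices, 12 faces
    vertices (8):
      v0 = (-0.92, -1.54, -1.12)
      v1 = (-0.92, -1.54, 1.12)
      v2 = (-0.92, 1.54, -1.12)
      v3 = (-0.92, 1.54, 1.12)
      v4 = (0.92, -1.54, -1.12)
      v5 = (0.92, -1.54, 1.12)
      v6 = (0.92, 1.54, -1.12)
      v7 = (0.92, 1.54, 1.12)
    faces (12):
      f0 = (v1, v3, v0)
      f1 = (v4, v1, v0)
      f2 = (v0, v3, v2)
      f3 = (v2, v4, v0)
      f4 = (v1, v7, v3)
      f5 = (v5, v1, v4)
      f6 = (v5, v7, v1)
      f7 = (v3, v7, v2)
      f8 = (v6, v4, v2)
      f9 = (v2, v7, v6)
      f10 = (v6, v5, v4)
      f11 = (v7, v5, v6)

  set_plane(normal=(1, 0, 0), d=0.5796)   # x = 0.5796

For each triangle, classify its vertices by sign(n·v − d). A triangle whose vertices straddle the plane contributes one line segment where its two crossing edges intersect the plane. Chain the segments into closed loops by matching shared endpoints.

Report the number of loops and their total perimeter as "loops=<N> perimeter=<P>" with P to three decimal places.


Straddling triangles (8 of 12):
  (v4,v1,v0) [+--] → (0.5796, -1.54, -0.7056)–(0.5796, -1.54, -1.12)  len=0.4144
  (v2,v4,v0) [-+-] → (0.5796, -0.9702, -1.12)–(0.5796, -1.54, -1.12)  len=0.5698
  (v1,v7,v3) [-+-] → (0.5796, 0.9702, 1.12)–(0.5796, 1.54, 1.12)  len=0.5698
  (v5,v1,v4) [+-+] → (0.5796, -1.54, 1.12)–(0.5796, -1.54, -0.7056)  len=1.8256
  (v5,v7,v1) [++-] → (0.5796, 0.9702, 1.12)–(0.5796, -1.54, 1.12)  len=2.5102
  (v3,v7,v2) [-+-] → (0.5796, 1.54, 1.12)–(0.5796, 1.54, 0.7056)  len=0.4144
  (v6,v4,v2) [++-] → (0.5796, -0.9702, -1.12)–(0.5796, 1.54, -1.12)  len=2.5102
  (v2,v7,v6) [-++] → (0.5796, 1.54, 0.7056)–(0.5796, 1.54, -1.12)  len=1.8256

Chained into 1 loop(s):
  loop 1: 8 segments, perimeter = 10.6400
Total perimeter = 10.640

loops=1 perimeter=10.640


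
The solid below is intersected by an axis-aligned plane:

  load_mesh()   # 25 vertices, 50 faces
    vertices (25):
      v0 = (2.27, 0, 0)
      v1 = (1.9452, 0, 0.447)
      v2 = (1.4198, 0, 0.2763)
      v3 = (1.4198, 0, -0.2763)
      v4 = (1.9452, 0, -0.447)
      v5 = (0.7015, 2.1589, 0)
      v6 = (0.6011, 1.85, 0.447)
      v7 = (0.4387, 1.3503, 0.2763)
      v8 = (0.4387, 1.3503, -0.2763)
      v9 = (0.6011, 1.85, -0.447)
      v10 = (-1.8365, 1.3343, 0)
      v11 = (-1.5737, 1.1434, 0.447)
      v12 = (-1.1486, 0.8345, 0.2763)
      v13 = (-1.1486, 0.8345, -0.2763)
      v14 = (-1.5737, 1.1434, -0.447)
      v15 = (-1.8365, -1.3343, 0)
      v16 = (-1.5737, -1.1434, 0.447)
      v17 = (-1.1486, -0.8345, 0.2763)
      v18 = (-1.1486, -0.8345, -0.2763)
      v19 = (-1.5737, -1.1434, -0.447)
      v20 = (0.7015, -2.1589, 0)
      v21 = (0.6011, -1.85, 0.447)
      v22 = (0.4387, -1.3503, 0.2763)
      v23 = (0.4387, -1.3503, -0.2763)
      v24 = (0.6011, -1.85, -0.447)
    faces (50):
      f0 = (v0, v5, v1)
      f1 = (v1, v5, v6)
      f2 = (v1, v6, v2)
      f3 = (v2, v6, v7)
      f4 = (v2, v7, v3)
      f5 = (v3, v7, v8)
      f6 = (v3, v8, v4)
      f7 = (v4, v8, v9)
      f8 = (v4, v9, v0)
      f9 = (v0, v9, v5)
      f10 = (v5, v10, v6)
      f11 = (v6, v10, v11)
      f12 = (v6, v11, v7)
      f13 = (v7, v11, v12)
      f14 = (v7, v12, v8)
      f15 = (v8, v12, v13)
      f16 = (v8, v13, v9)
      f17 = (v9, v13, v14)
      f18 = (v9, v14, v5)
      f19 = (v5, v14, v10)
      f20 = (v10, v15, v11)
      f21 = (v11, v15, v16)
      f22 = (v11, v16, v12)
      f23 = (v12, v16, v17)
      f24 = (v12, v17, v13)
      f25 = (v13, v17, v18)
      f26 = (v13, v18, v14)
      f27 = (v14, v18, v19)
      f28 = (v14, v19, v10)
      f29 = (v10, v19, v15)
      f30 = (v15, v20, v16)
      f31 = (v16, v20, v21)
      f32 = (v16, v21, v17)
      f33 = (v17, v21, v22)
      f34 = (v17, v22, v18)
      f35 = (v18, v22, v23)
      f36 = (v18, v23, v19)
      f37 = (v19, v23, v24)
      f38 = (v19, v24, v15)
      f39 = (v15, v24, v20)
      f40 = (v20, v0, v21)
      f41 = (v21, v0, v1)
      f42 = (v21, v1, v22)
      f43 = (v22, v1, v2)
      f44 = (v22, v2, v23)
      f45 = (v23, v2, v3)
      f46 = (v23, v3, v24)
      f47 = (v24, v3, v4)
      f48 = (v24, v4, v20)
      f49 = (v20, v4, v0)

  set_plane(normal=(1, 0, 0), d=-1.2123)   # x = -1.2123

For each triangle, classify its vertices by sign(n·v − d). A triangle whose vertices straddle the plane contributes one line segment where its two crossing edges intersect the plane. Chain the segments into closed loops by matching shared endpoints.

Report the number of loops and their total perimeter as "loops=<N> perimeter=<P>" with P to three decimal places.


loops=1 perimeter=7.252

Straddling triangles (18 of 50):
  (v5,v10,v6) [+-+] → (-1.2123, 1.5371, 0)–(-1.2123, 1.46636, 0.114464)  len=0.1346
  (v6,v10,v11) [+--] → (-1.2123, 1.46636, 0.114464)–(-1.2123, 1.26082, 0.447)  len=0.3909
  (v6,v11,v7) [+-+] → (-1.2123, 1.26082, 0.447)–(-1.2123, 1.18056, 0.416345)  len=0.0859
  (v7,v11,v12) [+-+] → (-1.2123, 1.18056, 0.416345)–(-1.2123, 0.880788, 0.301879)  len=0.3209
  (v9,v13,v14) [++-] → (-1.2123, 0.880788, -0.301879)–(-1.2123, 1.26082, -0.447)  len=0.4068
  (v9,v14,v5) [+-+] → (-1.2123, 1.26082, -0.447)–(-1.2123, 1.30471, -0.375997)  len=0.0835
  (v5,v14,v10) [+--] → (-1.2123, 1.30471, -0.375997)–(-1.2123, 1.5371, 0)  len=0.4420
  (v11,v16,v12) [--+] → (-1.2123, 0.538117, 0.301879)–(-1.2123, 0.880788, 0.301879)  len=0.3427
  (v12,v16,v17) [+-+] → (-1.2123, 0.538117, 0.301879)–(-1.2123, -0.880788, 0.301879)  len=1.4189
  (v13,v18,v14) [++-] → (-1.2123, -0.538117, -0.301879)–(-1.2123, 0.880788, -0.301879)  len=1.4189
  (v14,v18,v19) [-+-] → (-1.2123, -0.538117, -0.301879)–(-1.2123, -0.880788, -0.301879)  len=0.3427
  (v15,v20,v16) [-+-] → (-1.2123, -1.5371, 0)–(-1.2123, -1.30471, 0.375997)  len=0.4420
  (v16,v20,v21) [-++] → (-1.2123, -1.30471, 0.375997)–(-1.2123, -1.26082, 0.447)  len=0.0835
  (v16,v21,v17) [-++] → (-1.2123, -1.26082, 0.447)–(-1.2123, -0.880788, 0.301879)  len=0.4068
  (v18,v23,v19) [++-] → (-1.2123, -1.18056, -0.416345)–(-1.2123, -0.880788, -0.301879)  len=0.3209
  (v19,v23,v24) [-++] → (-1.2123, -1.18056, -0.416345)–(-1.2123, -1.26082, -0.447)  len=0.0859
  (v19,v24,v15) [-+-] → (-1.2123, -1.26082, -0.447)–(-1.2123, -1.46636, -0.114464)  len=0.3909
  (v15,v24,v20) [-++] → (-1.2123, -1.46636, -0.114464)–(-1.2123, -1.5371, 0)  len=0.1346

Chained into 1 loop(s):
  loop 1: 18 segments, perimeter = 7.2523
Total perimeter = 7.252


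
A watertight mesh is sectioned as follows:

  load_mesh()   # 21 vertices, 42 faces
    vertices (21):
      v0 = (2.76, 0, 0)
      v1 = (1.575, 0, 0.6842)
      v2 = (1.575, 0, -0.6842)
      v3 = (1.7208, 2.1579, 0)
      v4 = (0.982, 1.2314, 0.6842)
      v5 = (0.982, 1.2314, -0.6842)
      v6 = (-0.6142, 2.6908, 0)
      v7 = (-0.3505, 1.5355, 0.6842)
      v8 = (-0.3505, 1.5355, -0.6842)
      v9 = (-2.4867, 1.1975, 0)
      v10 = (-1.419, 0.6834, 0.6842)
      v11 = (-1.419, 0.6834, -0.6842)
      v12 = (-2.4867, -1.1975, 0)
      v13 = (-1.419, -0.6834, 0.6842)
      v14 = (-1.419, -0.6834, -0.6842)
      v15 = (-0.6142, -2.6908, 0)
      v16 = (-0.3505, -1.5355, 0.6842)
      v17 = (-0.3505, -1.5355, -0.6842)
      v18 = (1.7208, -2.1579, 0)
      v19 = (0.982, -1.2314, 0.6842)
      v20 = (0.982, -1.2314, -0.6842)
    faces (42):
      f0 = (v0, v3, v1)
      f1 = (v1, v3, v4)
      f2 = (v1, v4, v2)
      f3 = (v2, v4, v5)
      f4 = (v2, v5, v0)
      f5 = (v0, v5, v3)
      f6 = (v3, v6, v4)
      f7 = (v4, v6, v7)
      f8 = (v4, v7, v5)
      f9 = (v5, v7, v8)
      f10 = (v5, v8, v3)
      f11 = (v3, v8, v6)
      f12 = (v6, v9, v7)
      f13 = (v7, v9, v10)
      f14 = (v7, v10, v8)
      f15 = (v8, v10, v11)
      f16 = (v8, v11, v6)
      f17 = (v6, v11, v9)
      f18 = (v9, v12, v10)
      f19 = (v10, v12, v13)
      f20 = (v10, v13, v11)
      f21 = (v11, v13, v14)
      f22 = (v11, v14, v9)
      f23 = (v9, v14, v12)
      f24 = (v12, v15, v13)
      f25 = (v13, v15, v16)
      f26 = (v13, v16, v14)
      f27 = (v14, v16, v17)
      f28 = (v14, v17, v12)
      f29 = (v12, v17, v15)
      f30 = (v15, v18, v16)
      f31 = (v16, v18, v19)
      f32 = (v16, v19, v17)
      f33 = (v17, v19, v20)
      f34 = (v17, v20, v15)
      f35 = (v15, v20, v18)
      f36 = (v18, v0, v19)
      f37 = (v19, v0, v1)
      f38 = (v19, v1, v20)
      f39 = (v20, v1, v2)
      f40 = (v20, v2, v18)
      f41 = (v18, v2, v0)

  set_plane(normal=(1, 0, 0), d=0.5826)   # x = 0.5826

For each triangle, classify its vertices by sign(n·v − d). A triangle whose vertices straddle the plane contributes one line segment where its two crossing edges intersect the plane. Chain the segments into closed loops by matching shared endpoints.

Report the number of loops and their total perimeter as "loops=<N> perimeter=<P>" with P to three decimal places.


Straddling triangles (12 of 42):
  (v3,v6,v4) [+-+] → (0.5826, 2.41766, 0)–(0.5826, 1.59657, 0.513)  len=0.9682
  (v4,v6,v7) [+--] → (0.5826, 1.59657, 0.513)–(0.5826, 1.32255, 0.6842)  len=0.3231
  (v4,v7,v5) [+-+] → (0.5826, 1.32255, 0.6842)–(0.5826, 1.32255, -0.274039)  len=0.9582
  (v5,v7,v8) [+--] → (0.5826, 1.32255, -0.274039)–(0.5826, 1.32255, -0.6842)  len=0.4102
  (v5,v8,v3) [+-+] → (0.5826, 1.32255, -0.6842)–(0.5826, 1.81588, -0.375975)  len=0.5817
  (v3,v8,v6) [+--] → (0.5826, 1.81588, -0.375975)–(0.5826, 2.41766, 0)  len=0.7096
  (v15,v18,v16) [-+-] → (0.5826, -2.41766, 0)–(0.5826, -1.81588, 0.375975)  len=0.7096
  (v16,v18,v19) [-++] → (0.5826, -1.81588, 0.375975)–(0.5826, -1.32255, 0.6842)  len=0.5817
  (v16,v19,v17) [-+-] → (0.5826, -1.32255, 0.6842)–(0.5826, -1.32255, 0.274039)  len=0.4102
  (v17,v19,v20) [-++] → (0.5826, -1.32255, 0.274039)–(0.5826, -1.32255, -0.6842)  len=0.9582
  (v17,v20,v15) [-+-] → (0.5826, -1.32255, -0.6842)–(0.5826, -1.59657, -0.513)  len=0.3231
  (v15,v20,v18) [-++] → (0.5826, -1.59657, -0.513)–(0.5826, -2.41766, 0)  len=0.9682

Chained into 2 loop(s):
  loop 1: 6 segments, perimeter = 3.9510
  loop 2: 6 segments, perimeter = 3.9510
Total perimeter = 7.902

loops=2 perimeter=7.902


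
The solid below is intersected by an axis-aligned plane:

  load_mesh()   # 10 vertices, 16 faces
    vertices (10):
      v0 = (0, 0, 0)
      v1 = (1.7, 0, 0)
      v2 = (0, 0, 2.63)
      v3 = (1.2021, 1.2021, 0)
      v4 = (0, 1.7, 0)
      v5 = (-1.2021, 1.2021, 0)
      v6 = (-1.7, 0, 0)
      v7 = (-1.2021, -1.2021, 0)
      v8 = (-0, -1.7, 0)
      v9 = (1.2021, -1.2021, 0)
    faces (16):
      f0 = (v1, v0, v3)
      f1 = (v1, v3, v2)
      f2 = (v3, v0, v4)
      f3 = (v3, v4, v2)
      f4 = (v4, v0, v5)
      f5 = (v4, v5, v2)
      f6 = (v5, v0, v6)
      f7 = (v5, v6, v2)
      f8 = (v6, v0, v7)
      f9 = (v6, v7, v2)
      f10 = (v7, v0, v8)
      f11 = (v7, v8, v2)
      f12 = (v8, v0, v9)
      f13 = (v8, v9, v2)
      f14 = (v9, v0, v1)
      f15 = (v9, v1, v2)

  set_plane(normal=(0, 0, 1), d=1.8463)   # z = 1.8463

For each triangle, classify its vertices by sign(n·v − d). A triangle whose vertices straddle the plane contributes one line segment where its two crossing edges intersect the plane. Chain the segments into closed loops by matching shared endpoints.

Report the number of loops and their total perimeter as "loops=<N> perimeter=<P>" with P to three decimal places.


Straddling triangles (8 of 16):
  (v1,v3,v2) [--+] → (0.358208, 0.358208, 1.8463)–(0.506574, 0, 1.8463)  len=0.3877
  (v3,v4,v2) [--+] → (0, 0.506574, 1.8463)–(0.358208, 0.358208, 1.8463)  len=0.3877
  (v4,v5,v2) [--+] → (-0.358208, 0.358208, 1.8463)–(0, 0.506574, 1.8463)  len=0.3877
  (v5,v6,v2) [--+] → (-0.506574, 0, 1.8463)–(-0.358208, 0.358208, 1.8463)  len=0.3877
  (v6,v7,v2) [--+] → (-0.358208, -0.358208, 1.8463)–(-0.506574, 0, 1.8463)  len=0.3877
  (v7,v8,v2) [--+] → (0, -0.506574, 1.8463)–(-0.358208, -0.358208, 1.8463)  len=0.3877
  (v8,v9,v2) [--+] → (0.358208, -0.358208, 1.8463)–(0, -0.506574, 1.8463)  len=0.3877
  (v9,v1,v2) [--+] → (0.506574, 0, 1.8463)–(0.358208, -0.358208, 1.8463)  len=0.3877

Chained into 1 loop(s):
  loop 1: 8 segments, perimeter = 3.1017
Total perimeter = 3.102

loops=1 perimeter=3.102


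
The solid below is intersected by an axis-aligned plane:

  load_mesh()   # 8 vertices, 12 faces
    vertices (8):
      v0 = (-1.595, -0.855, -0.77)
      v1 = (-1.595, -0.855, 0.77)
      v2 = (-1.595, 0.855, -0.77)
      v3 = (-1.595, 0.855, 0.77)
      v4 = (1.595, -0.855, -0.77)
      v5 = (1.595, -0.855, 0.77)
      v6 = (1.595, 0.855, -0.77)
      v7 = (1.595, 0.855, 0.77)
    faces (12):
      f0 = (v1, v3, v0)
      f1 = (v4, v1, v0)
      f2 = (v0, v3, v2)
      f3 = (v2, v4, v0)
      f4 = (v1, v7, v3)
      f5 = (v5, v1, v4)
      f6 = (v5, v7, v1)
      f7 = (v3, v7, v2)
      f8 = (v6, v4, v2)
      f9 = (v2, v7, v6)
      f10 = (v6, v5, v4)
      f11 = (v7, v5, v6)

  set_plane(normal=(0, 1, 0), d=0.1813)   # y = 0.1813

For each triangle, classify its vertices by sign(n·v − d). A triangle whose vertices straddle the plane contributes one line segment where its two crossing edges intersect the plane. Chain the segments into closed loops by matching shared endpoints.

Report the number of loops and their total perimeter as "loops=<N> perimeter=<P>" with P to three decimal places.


loops=1 perimeter=9.460

Straddling triangles (8 of 12):
  (v1,v3,v0) [-+-] → (-1.595, 0.1813, 0.77)–(-1.595, 0.1813, 0.163276)  len=0.6067
  (v0,v3,v2) [-++] → (-1.595, 0.1813, 0.163276)–(-1.595, 0.1813, -0.77)  len=0.9333
  (v2,v4,v0) [+--] → (-0.338215, 0.1813, -0.77)–(-1.595, 0.1813, -0.77)  len=1.2568
  (v1,v7,v3) [-++] → (0.338215, 0.1813, 0.77)–(-1.595, 0.1813, 0.77)  len=1.9332
  (v5,v7,v1) [-+-] → (1.595, 0.1813, 0.77)–(0.338215, 0.1813, 0.77)  len=1.2568
  (v6,v4,v2) [+-+] → (1.595, 0.1813, -0.77)–(-0.338215, 0.1813, -0.77)  len=1.9332
  (v6,v5,v4) [+--] → (1.595, 0.1813, -0.163276)–(1.595, 0.1813, -0.77)  len=0.6067
  (v7,v5,v6) [+-+] → (1.595, 0.1813, 0.77)–(1.595, 0.1813, -0.163276)  len=0.9333

Chained into 1 loop(s):
  loop 1: 8 segments, perimeter = 9.4600
Total perimeter = 9.460


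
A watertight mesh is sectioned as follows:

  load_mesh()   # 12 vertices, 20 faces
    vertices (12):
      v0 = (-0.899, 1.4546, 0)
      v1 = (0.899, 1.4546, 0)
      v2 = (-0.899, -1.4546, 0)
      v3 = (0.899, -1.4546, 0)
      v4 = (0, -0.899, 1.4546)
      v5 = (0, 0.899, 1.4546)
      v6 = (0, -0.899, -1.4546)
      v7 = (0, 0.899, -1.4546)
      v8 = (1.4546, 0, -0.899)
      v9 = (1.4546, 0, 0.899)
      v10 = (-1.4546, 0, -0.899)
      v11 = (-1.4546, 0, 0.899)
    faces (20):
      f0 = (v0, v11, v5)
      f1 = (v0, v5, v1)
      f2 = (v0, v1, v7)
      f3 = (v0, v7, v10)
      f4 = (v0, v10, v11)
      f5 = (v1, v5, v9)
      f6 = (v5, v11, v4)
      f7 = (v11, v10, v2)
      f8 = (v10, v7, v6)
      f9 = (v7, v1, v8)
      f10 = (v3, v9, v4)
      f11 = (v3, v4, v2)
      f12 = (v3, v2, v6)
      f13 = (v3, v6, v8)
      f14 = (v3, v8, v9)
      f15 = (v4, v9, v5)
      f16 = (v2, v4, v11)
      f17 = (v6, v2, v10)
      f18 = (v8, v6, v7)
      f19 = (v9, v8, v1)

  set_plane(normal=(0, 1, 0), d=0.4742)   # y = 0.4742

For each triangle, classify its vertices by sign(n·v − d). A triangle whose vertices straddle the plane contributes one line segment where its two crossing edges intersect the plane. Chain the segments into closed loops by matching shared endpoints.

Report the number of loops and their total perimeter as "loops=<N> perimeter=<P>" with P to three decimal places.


Straddling triangles (10 of 20):
  (v0,v11,v5) [+-+] → (-1.27347, 0.4742, 0.605926)–(-0.687335, 0.4742, 1.19207)  len=0.8289
  (v0,v7,v10) [++-] → (-0.687335, 0.4742, -1.19207)–(-1.27347, 0.4742, -0.605926)  len=0.8289
  (v0,v10,v11) [+--] → (-1.27347, 0.4742, -0.605926)–(-1.27347, 0.4742, 0.605926)  len=1.2119
  (v1,v5,v9) [++-] → (0.687335, 0.4742, 1.19207)–(1.27347, 0.4742, 0.605926)  len=0.8289
  (v5,v11,v4) [+--] → (-0.687335, 0.4742, 1.19207)–(0, 0.4742, 1.4546)  len=0.7358
  (v10,v7,v6) [-+-] → (-0.687335, 0.4742, -1.19207)–(0, 0.4742, -1.4546)  len=0.7358
  (v7,v1,v8) [++-] → (1.27347, 0.4742, -0.605926)–(0.687335, 0.4742, -1.19207)  len=0.8289
  (v4,v9,v5) [--+] → (0.687335, 0.4742, 1.19207)–(0, 0.4742, 1.4546)  len=0.7358
  (v8,v6,v7) [--+] → (0, 0.4742, -1.4546)–(0.687335, 0.4742, -1.19207)  len=0.7358
  (v9,v8,v1) [--+] → (1.27347, 0.4742, -0.605926)–(1.27347, 0.4742, 0.605926)  len=1.2119

Chained into 1 loop(s):
  loop 1: 10 segments, perimeter = 8.6825
Total perimeter = 8.682

loops=1 perimeter=8.682


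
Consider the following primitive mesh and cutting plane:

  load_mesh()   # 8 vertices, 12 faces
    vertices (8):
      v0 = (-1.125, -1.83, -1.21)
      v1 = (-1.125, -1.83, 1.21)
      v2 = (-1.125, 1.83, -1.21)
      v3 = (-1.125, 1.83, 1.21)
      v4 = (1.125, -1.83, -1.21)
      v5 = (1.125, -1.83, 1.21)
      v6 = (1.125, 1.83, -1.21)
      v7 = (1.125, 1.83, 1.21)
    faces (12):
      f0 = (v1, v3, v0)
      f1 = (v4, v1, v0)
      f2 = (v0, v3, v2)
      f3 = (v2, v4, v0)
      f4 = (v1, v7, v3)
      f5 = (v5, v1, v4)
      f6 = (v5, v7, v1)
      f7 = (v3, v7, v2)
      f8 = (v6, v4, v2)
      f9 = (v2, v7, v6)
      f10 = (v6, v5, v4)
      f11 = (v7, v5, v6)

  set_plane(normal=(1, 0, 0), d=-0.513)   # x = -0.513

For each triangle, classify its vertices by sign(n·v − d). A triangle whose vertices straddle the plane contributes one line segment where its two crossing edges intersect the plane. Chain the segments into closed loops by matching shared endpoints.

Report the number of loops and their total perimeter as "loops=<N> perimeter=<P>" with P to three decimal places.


loops=1 perimeter=12.160

Straddling triangles (8 of 12):
  (v4,v1,v0) [+--] → (-0.513, -1.83, 0.55176)–(-0.513, -1.83, -1.21)  len=1.7618
  (v2,v4,v0) [-+-] → (-0.513, 0.83448, -1.21)–(-0.513, -1.83, -1.21)  len=2.6645
  (v1,v7,v3) [-+-] → (-0.513, -0.83448, 1.21)–(-0.513, 1.83, 1.21)  len=2.6645
  (v5,v1,v4) [+-+] → (-0.513, -1.83, 1.21)–(-0.513, -1.83, 0.55176)  len=0.6582
  (v5,v7,v1) [++-] → (-0.513, -0.83448, 1.21)–(-0.513, -1.83, 1.21)  len=0.9955
  (v3,v7,v2) [-+-] → (-0.513, 1.83, 1.21)–(-0.513, 1.83, -0.55176)  len=1.7618
  (v6,v4,v2) [++-] → (-0.513, 0.83448, -1.21)–(-0.513, 1.83, -1.21)  len=0.9955
  (v2,v7,v6) [-++] → (-0.513, 1.83, -0.55176)–(-0.513, 1.83, -1.21)  len=0.6582

Chained into 1 loop(s):
  loop 1: 8 segments, perimeter = 12.1600
Total perimeter = 12.160


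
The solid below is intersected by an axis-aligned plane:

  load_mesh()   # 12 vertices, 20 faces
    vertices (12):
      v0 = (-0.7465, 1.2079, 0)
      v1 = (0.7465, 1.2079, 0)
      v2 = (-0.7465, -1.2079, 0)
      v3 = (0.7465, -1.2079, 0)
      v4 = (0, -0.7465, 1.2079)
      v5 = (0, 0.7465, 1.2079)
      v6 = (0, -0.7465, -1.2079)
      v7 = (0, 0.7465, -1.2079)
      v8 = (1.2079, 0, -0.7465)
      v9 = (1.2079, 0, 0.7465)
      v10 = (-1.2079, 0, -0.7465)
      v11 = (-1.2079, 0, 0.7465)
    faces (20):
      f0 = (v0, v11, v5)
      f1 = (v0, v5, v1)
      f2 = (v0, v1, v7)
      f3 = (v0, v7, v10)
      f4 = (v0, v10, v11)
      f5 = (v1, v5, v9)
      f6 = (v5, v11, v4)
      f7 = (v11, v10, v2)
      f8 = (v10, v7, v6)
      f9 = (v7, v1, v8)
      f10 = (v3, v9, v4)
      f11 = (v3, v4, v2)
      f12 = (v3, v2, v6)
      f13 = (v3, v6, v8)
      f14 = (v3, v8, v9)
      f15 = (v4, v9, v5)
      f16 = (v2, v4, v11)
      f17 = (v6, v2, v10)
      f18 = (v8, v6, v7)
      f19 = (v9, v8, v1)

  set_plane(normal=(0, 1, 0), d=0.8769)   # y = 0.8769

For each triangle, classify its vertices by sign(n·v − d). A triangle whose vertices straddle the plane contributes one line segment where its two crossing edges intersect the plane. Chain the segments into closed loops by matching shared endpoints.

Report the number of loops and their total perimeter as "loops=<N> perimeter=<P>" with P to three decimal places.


Straddling triangles (8 of 20):
  (v0,v11,v5) [+--] → (-0.872937, 0.8769, 0.204563)–(-0.210974, 0.8769, 0.866526)  len=0.9362
  (v0,v5,v1) [+-+] → (-0.210974, 0.8769, 0.866526)–(0.210974, 0.8769, 0.866526)  len=0.4219
  (v0,v1,v7) [++-] → (0.210974, 0.8769, -0.866526)–(-0.210974, 0.8769, -0.866526)  len=0.4219
  (v0,v7,v10) [+--] → (-0.210974, 0.8769, -0.866526)–(-0.872937, 0.8769, -0.204563)  len=0.9362
  (v0,v10,v11) [+--] → (-0.872937, 0.8769, -0.204563)–(-0.872937, 0.8769, 0.204563)  len=0.4091
  (v1,v5,v9) [+--] → (0.210974, 0.8769, 0.866526)–(0.872937, 0.8769, 0.204563)  len=0.9362
  (v7,v1,v8) [-+-] → (0.210974, 0.8769, -0.866526)–(0.872937, 0.8769, -0.204563)  len=0.9362
  (v9,v8,v1) [--+] → (0.872937, 0.8769, -0.204563)–(0.872937, 0.8769, 0.204563)  len=0.4091

Chained into 1 loop(s):
  loop 1: 8 segments, perimeter = 5.4068
Total perimeter = 5.407

loops=1 perimeter=5.407


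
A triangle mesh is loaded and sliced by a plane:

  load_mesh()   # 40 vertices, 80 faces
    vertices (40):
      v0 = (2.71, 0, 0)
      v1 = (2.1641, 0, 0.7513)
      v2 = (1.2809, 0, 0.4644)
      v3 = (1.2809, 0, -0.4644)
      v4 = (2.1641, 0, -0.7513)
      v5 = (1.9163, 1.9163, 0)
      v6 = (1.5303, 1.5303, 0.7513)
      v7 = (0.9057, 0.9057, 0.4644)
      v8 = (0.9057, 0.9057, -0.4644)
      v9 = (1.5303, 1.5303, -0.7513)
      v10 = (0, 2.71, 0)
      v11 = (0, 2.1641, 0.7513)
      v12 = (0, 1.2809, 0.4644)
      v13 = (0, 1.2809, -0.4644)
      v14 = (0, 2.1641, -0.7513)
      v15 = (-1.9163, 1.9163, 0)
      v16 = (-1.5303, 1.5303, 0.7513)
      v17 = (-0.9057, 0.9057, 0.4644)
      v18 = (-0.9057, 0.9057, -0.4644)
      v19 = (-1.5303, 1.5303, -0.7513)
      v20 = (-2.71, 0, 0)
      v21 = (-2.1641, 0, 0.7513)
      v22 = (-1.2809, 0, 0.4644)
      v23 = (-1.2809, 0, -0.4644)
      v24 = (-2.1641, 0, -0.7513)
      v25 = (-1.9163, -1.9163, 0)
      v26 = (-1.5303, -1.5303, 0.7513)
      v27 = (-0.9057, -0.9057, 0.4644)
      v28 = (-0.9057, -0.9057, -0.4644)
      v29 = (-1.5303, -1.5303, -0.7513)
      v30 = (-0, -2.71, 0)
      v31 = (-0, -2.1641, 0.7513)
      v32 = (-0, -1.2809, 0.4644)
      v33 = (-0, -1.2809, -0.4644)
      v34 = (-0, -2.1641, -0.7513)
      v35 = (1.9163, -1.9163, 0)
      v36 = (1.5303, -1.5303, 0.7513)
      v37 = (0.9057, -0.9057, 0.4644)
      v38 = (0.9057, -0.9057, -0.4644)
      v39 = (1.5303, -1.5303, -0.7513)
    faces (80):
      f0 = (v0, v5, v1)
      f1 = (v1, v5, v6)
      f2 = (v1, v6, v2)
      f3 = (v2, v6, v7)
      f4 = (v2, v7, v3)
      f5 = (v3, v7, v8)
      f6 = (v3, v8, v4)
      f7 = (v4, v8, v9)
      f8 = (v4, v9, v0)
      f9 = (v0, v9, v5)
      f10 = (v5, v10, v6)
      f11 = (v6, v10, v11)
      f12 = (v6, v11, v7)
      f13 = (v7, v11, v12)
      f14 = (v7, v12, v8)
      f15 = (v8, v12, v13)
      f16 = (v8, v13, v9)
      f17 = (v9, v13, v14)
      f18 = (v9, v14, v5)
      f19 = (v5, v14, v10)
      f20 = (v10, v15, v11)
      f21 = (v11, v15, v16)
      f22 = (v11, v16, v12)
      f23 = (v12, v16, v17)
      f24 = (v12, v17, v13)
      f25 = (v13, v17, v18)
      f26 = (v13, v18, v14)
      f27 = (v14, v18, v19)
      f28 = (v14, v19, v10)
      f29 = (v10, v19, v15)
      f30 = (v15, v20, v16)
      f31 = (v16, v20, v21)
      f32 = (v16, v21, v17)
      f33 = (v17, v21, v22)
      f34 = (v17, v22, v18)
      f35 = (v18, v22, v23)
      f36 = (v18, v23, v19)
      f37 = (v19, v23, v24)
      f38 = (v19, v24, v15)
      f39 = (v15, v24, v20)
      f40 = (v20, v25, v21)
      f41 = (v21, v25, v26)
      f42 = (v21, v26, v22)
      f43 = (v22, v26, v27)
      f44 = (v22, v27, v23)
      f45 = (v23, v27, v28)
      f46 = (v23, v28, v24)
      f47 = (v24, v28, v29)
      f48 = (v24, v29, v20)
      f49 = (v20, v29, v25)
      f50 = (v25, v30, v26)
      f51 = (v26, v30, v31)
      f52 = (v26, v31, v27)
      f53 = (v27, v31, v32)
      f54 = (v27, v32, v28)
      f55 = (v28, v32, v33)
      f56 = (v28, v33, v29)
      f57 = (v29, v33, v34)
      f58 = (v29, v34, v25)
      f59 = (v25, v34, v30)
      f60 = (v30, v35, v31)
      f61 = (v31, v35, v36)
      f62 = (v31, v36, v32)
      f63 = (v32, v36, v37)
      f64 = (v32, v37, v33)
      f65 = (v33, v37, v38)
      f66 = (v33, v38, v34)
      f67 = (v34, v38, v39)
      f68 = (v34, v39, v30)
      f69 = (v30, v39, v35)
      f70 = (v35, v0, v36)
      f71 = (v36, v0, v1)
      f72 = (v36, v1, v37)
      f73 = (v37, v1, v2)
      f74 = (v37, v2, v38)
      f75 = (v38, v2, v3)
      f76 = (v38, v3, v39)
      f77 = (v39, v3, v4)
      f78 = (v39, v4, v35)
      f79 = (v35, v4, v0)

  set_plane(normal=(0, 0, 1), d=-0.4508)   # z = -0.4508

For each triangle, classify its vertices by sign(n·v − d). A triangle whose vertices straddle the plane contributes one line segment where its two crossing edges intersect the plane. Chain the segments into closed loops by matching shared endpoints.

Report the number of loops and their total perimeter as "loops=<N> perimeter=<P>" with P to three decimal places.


Straddling triangles (32 of 80):
  (v2,v7,v3) [++-] → (1.27541, 0.0132618, -0.4508)–(1.2809, 0, -0.4508)  len=0.0144
  (v3,v7,v8) [-+-] → (1.27541, 0.0132618, -0.4508)–(0.9057, 0.9057, -0.4508)  len=0.9660
  (v4,v9,v0) [--+] → (2.00215, 0.918221, -0.4508)–(2.38245, 0, -0.4508)  len=0.9939
  (v0,v9,v5) [+-+] → (2.00215, 0.918221, -0.4508)–(1.68469, 1.68469, -0.4508)  len=0.8296
  (v7,v12,v8) [++-] → (0.892438, 0.911194, -0.4508)–(0.9057, 0.9057, -0.4508)  len=0.0144
  (v8,v12,v13) [-+-] → (0.892438, 0.911194, -0.4508)–(0, 1.2809, -0.4508)  len=0.9660
  (v9,v14,v5) [--+] → (0.766469, 2.06499, -0.4508)–(1.68469, 1.68469, -0.4508)  len=0.9939
  (v5,v14,v10) [+-+] → (0.766469, 2.06499, -0.4508)–(0, 2.38245, -0.4508)  len=0.8296
  (v12,v17,v13) [++-] → (-0.0132618, 1.27541, -0.4508)–(0, 1.2809, -0.4508)  len=0.0144
  (v13,v17,v18) [-+-] → (-0.0132618, 1.27541, -0.4508)–(-0.9057, 0.9057, -0.4508)  len=0.9660
  (v14,v19,v10) [--+] → (-0.918221, 2.00215, -0.4508)–(0, 2.38245, -0.4508)  len=0.9939
  (v10,v19,v15) [+-+] → (-0.918221, 2.00215, -0.4508)–(-1.68469, 1.68469, -0.4508)  len=0.8296
  (v17,v22,v18) [++-] → (-0.911194, 0.892438, -0.4508)–(-0.9057, 0.9057, -0.4508)  len=0.0144
  (v18,v22,v23) [-+-] → (-0.911194, 0.892438, -0.4508)–(-1.2809, 0, -0.4508)  len=0.9660
  (v19,v24,v15) [--+] → (-2.06499, 0.766469, -0.4508)–(-1.68469, 1.68469, -0.4508)  len=0.9939
  (v15,v24,v20) [+-+] → (-2.06499, 0.766469, -0.4508)–(-2.38245, 0, -0.4508)  len=0.8296
  (v22,v27,v23) [++-] → (-1.27541, -0.0132618, -0.4508)–(-1.2809, 0, -0.4508)  len=0.0144
  (v23,v27,v28) [-+-] → (-1.27541, -0.0132618, -0.4508)–(-0.9057, -0.9057, -0.4508)  len=0.9660
  (v24,v29,v20) [--+] → (-2.00215, -0.918221, -0.4508)–(-2.38245, 0, -0.4508)  len=0.9939
  (v20,v29,v25) [+-+] → (-2.00215, -0.918221, -0.4508)–(-1.68469, -1.68469, -0.4508)  len=0.8296
  (v27,v32,v28) [++-] → (-0.892438, -0.911194, -0.4508)–(-0.9057, -0.9057, -0.4508)  len=0.0144
  (v28,v32,v33) [-+-] → (-0.892438, -0.911194, -0.4508)–(0, -1.2809, -0.4508)  len=0.9660
  (v29,v34,v25) [--+] → (-0.766469, -2.06499, -0.4508)–(-1.68469, -1.68469, -0.4508)  len=0.9939
  (v25,v34,v30) [+-+] → (-0.766469, -2.06499, -0.4508)–(0, -2.38245, -0.4508)  len=0.8296
  (v32,v37,v33) [++-] → (0.0132618, -1.27541, -0.4508)–(0, -1.2809, -0.4508)  len=0.0144
  (v33,v37,v38) [-+-] → (0.0132618, -1.27541, -0.4508)–(0.9057, -0.9057, -0.4508)  len=0.9660
  (v34,v39,v30) [--+] → (0.918221, -2.00215, -0.4508)–(0, -2.38245, -0.4508)  len=0.9939
  (v30,v39,v35) [+-+] → (0.918221, -2.00215, -0.4508)–(1.68469, -1.68469, -0.4508)  len=0.8296
  (v37,v2,v38) [++-] → (0.911194, -0.892438, -0.4508)–(0.9057, -0.9057, -0.4508)  len=0.0144
  (v38,v2,v3) [-+-] → (0.911194, -0.892438, -0.4508)–(1.2809, 0, -0.4508)  len=0.9660
  (v39,v4,v35) [--+] → (2.06499, -0.766469, -0.4508)–(1.68469, -1.68469, -0.4508)  len=0.9939
  (v35,v4,v0) [+-+] → (2.06499, -0.766469, -0.4508)–(2.38245, 0, -0.4508)  len=0.8296

Chained into 2 loop(s):
  loop 1: 16 segments, perimeter = 7.8427
  loop 2: 16 segments, perimeter = 14.5878
Total perimeter = 22.430

loops=2 perimeter=22.430


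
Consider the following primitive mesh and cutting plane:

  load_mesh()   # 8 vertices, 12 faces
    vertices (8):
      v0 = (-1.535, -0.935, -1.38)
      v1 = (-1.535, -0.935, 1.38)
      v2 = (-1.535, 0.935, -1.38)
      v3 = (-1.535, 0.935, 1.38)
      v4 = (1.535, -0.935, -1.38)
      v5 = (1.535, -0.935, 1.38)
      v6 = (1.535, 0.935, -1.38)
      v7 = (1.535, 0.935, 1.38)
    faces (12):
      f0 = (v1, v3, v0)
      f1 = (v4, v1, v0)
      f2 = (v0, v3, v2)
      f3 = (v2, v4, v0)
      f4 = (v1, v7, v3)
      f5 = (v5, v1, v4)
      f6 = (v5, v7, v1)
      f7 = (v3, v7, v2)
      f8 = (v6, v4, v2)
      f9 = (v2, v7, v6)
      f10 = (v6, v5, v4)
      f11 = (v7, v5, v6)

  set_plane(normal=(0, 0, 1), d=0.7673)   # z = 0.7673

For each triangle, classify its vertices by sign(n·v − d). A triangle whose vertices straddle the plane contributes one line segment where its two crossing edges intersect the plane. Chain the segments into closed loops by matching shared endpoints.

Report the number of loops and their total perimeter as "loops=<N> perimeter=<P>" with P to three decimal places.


Straddling triangles (8 of 12):
  (v1,v3,v0) [++-] → (-1.535, 0.519874, 0.7673)–(-1.535, -0.935, 0.7673)  len=1.4549
  (v4,v1,v0) [-+-] → (-0.853482, -0.935, 0.7673)–(-1.535, -0.935, 0.7673)  len=0.6815
  (v0,v3,v2) [-+-] → (-1.535, 0.519874, 0.7673)–(-1.535, 0.935, 0.7673)  len=0.4151
  (v5,v1,v4) [++-] → (-0.853482, -0.935, 0.7673)–(1.535, -0.935, 0.7673)  len=2.3885
  (v3,v7,v2) [++-] → (0.853482, 0.935, 0.7673)–(-1.535, 0.935, 0.7673)  len=2.3885
  (v2,v7,v6) [-+-] → (0.853482, 0.935, 0.7673)–(1.535, 0.935, 0.7673)  len=0.6815
  (v6,v5,v4) [-+-] → (1.535, -0.519874, 0.7673)–(1.535, -0.935, 0.7673)  len=0.4151
  (v7,v5,v6) [++-] → (1.535, -0.519874, 0.7673)–(1.535, 0.935, 0.7673)  len=1.4549

Chained into 1 loop(s):
  loop 1: 8 segments, perimeter = 9.8800
Total perimeter = 9.880

loops=1 perimeter=9.880


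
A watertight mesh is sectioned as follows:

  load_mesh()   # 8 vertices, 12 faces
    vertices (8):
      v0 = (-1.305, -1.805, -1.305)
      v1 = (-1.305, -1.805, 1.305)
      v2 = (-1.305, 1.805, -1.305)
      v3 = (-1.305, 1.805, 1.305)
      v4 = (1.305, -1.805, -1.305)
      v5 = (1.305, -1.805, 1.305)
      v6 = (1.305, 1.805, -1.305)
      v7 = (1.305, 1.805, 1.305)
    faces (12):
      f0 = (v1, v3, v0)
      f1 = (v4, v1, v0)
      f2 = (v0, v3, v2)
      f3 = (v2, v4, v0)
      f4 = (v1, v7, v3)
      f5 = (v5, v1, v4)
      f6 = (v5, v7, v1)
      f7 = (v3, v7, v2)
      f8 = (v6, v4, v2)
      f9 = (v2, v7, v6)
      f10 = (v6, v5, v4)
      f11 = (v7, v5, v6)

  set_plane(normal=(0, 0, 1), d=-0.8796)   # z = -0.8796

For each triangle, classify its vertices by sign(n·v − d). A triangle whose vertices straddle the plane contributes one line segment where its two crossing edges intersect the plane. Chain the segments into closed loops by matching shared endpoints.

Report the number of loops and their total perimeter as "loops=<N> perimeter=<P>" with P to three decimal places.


Straddling triangles (8 of 12):
  (v1,v3,v0) [++-] → (-1.305, -1.21661, -0.8796)–(-1.305, -1.805, -0.8796)  len=0.5884
  (v4,v1,v0) [-+-] → (0.8796, -1.805, -0.8796)–(-1.305, -1.805, -0.8796)  len=2.1846
  (v0,v3,v2) [-+-] → (-1.305, -1.21661, -0.8796)–(-1.305, 1.805, -0.8796)  len=3.0216
  (v5,v1,v4) [++-] → (0.8796, -1.805, -0.8796)–(1.305, -1.805, -0.8796)  len=0.4254
  (v3,v7,v2) [++-] → (-0.8796, 1.805, -0.8796)–(-1.305, 1.805, -0.8796)  len=0.4254
  (v2,v7,v6) [-+-] → (-0.8796, 1.805, -0.8796)–(1.305, 1.805, -0.8796)  len=2.1846
  (v6,v5,v4) [-+-] → (1.305, 1.21661, -0.8796)–(1.305, -1.805, -0.8796)  len=3.0216
  (v7,v5,v6) [++-] → (1.305, 1.21661, -0.8796)–(1.305, 1.805, -0.8796)  len=0.5884

Chained into 1 loop(s):
  loop 1: 8 segments, perimeter = 12.4400
Total perimeter = 12.440

loops=1 perimeter=12.440


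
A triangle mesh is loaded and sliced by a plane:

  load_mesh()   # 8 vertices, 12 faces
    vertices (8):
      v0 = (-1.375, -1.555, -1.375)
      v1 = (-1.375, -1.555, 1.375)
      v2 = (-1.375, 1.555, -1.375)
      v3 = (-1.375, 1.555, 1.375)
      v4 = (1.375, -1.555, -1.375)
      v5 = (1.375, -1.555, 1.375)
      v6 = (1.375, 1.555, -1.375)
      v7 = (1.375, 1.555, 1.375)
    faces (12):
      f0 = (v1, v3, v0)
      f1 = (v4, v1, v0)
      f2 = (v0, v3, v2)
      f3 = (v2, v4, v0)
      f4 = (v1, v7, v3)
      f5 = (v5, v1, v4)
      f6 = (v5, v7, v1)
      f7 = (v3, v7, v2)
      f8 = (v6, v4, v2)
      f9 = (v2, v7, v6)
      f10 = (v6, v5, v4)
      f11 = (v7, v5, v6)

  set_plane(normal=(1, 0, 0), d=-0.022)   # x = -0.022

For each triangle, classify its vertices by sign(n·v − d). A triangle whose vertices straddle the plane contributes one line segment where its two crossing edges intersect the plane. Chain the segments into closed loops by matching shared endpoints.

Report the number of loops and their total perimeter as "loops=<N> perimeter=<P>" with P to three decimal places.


Straddling triangles (8 of 12):
  (v4,v1,v0) [+--] → (-0.022, -1.555, 0.022)–(-0.022, -1.555, -1.375)  len=1.3970
  (v2,v4,v0) [-+-] → (-0.022, 0.02488, -1.375)–(-0.022, -1.555, -1.375)  len=1.5799
  (v1,v7,v3) [-+-] → (-0.022, -0.02488, 1.375)–(-0.022, 1.555, 1.375)  len=1.5799
  (v5,v1,v4) [+-+] → (-0.022, -1.555, 1.375)–(-0.022, -1.555, 0.022)  len=1.3530
  (v5,v7,v1) [++-] → (-0.022, -0.02488, 1.375)–(-0.022, -1.555, 1.375)  len=1.5301
  (v3,v7,v2) [-+-] → (-0.022, 1.555, 1.375)–(-0.022, 1.555, -0.022)  len=1.3970
  (v6,v4,v2) [++-] → (-0.022, 0.02488, -1.375)–(-0.022, 1.555, -1.375)  len=1.5301
  (v2,v7,v6) [-++] → (-0.022, 1.555, -0.022)–(-0.022, 1.555, -1.375)  len=1.3530

Chained into 1 loop(s):
  loop 1: 8 segments, perimeter = 11.7200
Total perimeter = 11.720

loops=1 perimeter=11.720


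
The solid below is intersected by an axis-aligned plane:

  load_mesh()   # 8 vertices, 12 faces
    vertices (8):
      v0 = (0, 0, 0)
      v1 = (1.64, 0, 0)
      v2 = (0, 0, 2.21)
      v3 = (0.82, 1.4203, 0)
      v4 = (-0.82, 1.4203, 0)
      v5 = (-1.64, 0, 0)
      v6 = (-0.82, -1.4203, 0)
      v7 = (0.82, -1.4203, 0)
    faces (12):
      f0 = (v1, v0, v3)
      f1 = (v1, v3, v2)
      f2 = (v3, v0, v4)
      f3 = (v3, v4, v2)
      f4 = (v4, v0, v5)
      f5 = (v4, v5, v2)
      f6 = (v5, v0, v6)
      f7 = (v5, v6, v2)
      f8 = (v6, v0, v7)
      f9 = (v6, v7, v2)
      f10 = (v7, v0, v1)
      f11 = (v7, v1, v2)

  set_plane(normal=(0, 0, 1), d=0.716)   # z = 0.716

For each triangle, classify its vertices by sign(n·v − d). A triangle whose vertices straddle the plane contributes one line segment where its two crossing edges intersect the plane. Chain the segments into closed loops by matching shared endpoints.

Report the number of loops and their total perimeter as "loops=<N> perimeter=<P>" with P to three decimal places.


loops=1 perimeter=6.652

Straddling triangles (6 of 12):
  (v1,v3,v2) [--+] → (0.554335, 0.960149, 0.716)–(1.10867, 0, 0.716)  len=1.1087
  (v3,v4,v2) [--+] → (-0.554335, 0.960149, 0.716)–(0.554335, 0.960149, 0.716)  len=1.1087
  (v4,v5,v2) [--+] → (-1.10867, 0, 0.716)–(-0.554335, 0.960149, 0.716)  len=1.1087
  (v5,v6,v2) [--+] → (-0.554335, -0.960149, 0.716)–(-1.10867, 0, 0.716)  len=1.1087
  (v6,v7,v2) [--+] → (0.554335, -0.960149, 0.716)–(-0.554335, -0.960149, 0.716)  len=1.1087
  (v7,v1,v2) [--+] → (1.10867, 0, 0.716)–(0.554335, -0.960149, 0.716)  len=1.1087

Chained into 1 loop(s):
  loop 1: 6 segments, perimeter = 6.6521
Total perimeter = 6.652


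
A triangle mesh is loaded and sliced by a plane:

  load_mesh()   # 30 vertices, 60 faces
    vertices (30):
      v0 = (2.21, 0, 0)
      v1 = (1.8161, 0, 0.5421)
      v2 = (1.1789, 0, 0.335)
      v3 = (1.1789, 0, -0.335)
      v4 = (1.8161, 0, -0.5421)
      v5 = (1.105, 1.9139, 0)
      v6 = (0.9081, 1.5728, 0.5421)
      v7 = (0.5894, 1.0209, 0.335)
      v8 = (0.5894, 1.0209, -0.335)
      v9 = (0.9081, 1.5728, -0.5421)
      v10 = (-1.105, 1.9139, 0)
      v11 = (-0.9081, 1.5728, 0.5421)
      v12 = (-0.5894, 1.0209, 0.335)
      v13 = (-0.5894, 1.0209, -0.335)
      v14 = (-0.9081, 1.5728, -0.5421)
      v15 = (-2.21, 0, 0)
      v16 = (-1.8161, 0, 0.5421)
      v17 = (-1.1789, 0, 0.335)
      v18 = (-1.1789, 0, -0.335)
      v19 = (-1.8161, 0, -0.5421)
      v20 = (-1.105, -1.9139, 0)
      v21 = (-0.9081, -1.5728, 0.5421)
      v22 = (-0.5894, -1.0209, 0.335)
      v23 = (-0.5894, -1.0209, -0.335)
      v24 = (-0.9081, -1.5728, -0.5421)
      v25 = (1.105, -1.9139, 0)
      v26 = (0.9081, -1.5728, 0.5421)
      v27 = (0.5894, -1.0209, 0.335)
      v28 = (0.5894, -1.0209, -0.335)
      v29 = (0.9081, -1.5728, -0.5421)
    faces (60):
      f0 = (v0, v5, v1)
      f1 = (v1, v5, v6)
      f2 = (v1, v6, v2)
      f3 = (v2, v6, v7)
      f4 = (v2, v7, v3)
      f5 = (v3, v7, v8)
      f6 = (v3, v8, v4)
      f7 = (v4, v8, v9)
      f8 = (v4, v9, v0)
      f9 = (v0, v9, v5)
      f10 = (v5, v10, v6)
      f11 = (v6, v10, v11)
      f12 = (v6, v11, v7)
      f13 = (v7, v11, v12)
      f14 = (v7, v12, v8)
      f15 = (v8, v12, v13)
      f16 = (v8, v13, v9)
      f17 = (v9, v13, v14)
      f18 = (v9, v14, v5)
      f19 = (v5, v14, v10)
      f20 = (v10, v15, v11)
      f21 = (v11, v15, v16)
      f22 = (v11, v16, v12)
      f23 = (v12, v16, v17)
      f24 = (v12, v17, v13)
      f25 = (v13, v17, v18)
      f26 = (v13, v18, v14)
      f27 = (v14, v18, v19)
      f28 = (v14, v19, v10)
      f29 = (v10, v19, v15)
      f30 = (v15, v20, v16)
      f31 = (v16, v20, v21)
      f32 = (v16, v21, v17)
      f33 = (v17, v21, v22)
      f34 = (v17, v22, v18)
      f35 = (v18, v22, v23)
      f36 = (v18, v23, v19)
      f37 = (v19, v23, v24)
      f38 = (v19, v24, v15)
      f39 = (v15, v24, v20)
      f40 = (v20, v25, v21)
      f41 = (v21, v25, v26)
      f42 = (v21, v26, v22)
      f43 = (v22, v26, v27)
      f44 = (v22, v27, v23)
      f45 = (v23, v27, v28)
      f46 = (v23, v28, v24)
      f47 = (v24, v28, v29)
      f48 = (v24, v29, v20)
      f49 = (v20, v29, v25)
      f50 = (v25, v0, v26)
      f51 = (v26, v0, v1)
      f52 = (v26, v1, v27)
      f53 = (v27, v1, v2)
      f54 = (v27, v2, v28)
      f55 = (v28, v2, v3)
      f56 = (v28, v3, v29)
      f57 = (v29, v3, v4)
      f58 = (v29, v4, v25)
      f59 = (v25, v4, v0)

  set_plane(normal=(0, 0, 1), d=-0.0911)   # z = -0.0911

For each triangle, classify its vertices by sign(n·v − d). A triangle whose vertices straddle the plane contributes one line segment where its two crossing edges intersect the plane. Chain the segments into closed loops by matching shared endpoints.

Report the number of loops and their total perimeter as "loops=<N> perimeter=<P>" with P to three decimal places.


loops=2 perimeter=19.936

Straddling triangles (24 of 60):
  (v2,v7,v3) [++-] → (0.964304, 0.371638, -0.0911)–(1.1789, 0, -0.0911)  len=0.4291
  (v3,v7,v8) [-+-] → (0.964304, 0.371638, -0.0911)–(0.5894, 1.0209, -0.0911)  len=0.7497
  (v4,v9,v0) [--+] → (1.99122, 0.264309, -0.0911)–(2.14381, 0, -0.0911)  len=0.3052
  (v0,v9,v5) [+-+] → (1.99122, 0.264309, -0.0911)–(1.07191, 1.85658, -0.0911)  len=1.8386
  (v7,v12,v8) [++-] → (0.160282, 1.0209, -0.0911)–(0.5894, 1.0209, -0.0911)  len=0.4291
  (v8,v12,v13) [-+-] → (0.160282, 1.0209, -0.0911)–(-0.5894, 1.0209, -0.0911)  len=0.7497
  (v9,v14,v5) [--+] → (0.766698, 1.85658, -0.0911)–(1.07191, 1.85658, -0.0911)  len=0.3052
  (v5,v14,v10) [+-+] → (0.766698, 1.85658, -0.0911)–(-1.07191, 1.85658, -0.0911)  len=1.8386
  (v12,v17,v13) [++-] → (-0.803996, 0.649262, -0.0911)–(-0.5894, 1.0209, -0.0911)  len=0.4291
  (v13,v17,v18) [-+-] → (-0.803996, 0.649262, -0.0911)–(-1.1789, 0, -0.0911)  len=0.7497
  (v14,v19,v10) [--+] → (-1.2245, 1.59227, -0.0911)–(-1.07191, 1.85658, -0.0911)  len=0.3052
  (v10,v19,v15) [+-+] → (-1.2245, 1.59227, -0.0911)–(-2.14381, 0, -0.0911)  len=1.8386
  (v17,v22,v18) [++-] → (-0.964304, -0.371638, -0.0911)–(-1.1789, 0, -0.0911)  len=0.4291
  (v18,v22,v23) [-+-] → (-0.964304, -0.371638, -0.0911)–(-0.5894, -1.0209, -0.0911)  len=0.7497
  (v19,v24,v15) [--+] → (-1.99122, -0.264309, -0.0911)–(-2.14381, 0, -0.0911)  len=0.3052
  (v15,v24,v20) [+-+] → (-1.99122, -0.264309, -0.0911)–(-1.07191, -1.85658, -0.0911)  len=1.8386
  (v22,v27,v23) [++-] → (-0.160282, -1.0209, -0.0911)–(-0.5894, -1.0209, -0.0911)  len=0.4291
  (v23,v27,v28) [-+-] → (-0.160282, -1.0209, -0.0911)–(0.5894, -1.0209, -0.0911)  len=0.7497
  (v24,v29,v20) [--+] → (-0.766698, -1.85658, -0.0911)–(-1.07191, -1.85658, -0.0911)  len=0.3052
  (v20,v29,v25) [+-+] → (-0.766698, -1.85658, -0.0911)–(1.07191, -1.85658, -0.0911)  len=1.8386
  (v27,v2,v28) [++-] → (0.803996, -0.649262, -0.0911)–(0.5894, -1.0209, -0.0911)  len=0.4291
  (v28,v2,v3) [-+-] → (0.803996, -0.649262, -0.0911)–(1.1789, 0, -0.0911)  len=0.7497
  (v29,v4,v25) [--+] → (1.2245, -1.59227, -0.0911)–(1.07191, -1.85658, -0.0911)  len=0.3052
  (v25,v4,v0) [+-+] → (1.2245, -1.59227, -0.0911)–(2.14381, 0, -0.0911)  len=1.8386

Chained into 2 loop(s):
  loop 1: 12 segments, perimeter = 7.0731
  loop 2: 12 segments, perimeter = 12.8628
Total perimeter = 19.936
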